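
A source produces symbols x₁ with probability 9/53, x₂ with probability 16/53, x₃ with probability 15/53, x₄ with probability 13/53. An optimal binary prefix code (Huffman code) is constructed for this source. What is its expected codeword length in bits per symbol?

Repeatedly combine the two least-probable nodes; the expected code length is the sum of the merged weights.
merge 9/53 + 13/53 → 22/53
merge 15/53 + 16/53 → 31/53
merge 22/53 + 31/53 → 1
L = 22/53 + 31/53 + 1 = 2 bits/symbol.

2 bits/symbol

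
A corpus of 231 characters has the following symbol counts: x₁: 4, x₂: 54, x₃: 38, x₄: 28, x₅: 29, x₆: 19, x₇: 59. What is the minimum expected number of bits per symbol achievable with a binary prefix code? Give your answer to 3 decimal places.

Probabilities are the counts divided by 231.
Repeatedly combine the two least-probable nodes; the expected code length is the sum of the merged weights.
merge 4/231 + 19/231 → 23/231
merge 23/231 + 4/33 → 17/77
merge 29/231 + 38/231 → 67/231
merge 17/77 + 18/77 → 5/11
merge 59/231 + 67/231 → 6/11
merge 5/11 + 6/11 → 1
L = 23/231 + 17/77 + 67/231 + 5/11 + 6/11 + 1 = 201/77 ≈ 2.610 bits/symbol.

2.610 bits/symbol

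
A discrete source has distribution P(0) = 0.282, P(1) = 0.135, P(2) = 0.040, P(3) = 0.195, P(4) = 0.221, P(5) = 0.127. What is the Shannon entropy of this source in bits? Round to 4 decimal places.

2.4101 bits

H = −Σ pᵢ log₂ pᵢ.
−0.282·log₂(0.282) = 0.5150
−0.135·log₂(0.135) = 0.3900
−0.040·log₂(0.040) = 0.1858
−0.195·log₂(0.195) = 0.4599
−0.221·log₂(0.221) = 0.4813
−0.127·log₂(0.127) = 0.3781
Sum ≈ 2.4101 → 2.4101 bits.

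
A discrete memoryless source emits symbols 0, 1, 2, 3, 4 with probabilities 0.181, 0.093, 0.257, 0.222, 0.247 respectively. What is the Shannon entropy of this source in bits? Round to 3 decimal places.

H = −Σ pᵢ log₂ pᵢ.
−0.181·log₂(0.181) = 0.4463
−0.093·log₂(0.093) = 0.3187
−0.257·log₂(0.257) = 0.5038
−0.222·log₂(0.222) = 0.4820
−0.247·log₂(0.247) = 0.4983
Sum ≈ 2.2491 → 2.249 bits.

2.249 bits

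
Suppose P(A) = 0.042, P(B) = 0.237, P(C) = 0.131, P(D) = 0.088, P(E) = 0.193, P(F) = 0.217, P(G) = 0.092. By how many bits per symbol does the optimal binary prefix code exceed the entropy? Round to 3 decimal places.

0.046 bits

Entropy H = −Σ p log₂ p ≈ 2.6301 bits.
Huffman merges: 21/500+11/125→13/100; 23/250+13/100→111/500; 131/1000+193/1000→81/250; 217/1000+111/500→439/1000; 237/1000+81/250→561/1000; 439/1000+561/1000→1. L = 669/250 ≈ 2.6760.
L − H = 2.6760 − 2.6301 = 0.046 bits.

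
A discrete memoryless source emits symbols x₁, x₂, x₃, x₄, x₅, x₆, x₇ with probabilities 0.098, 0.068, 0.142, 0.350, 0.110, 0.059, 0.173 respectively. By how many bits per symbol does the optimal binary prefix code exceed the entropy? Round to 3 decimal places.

Entropy H = −Σ p log₂ p ≈ 2.5512 bits.
Huffman merges: 59/1000+17/250→127/1000; 49/500+11/100→26/125; 127/1000+71/500→269/1000; 173/1000+26/125→381/1000; 269/1000+7/20→619/1000; 381/1000+619/1000→1. L = 651/250 ≈ 2.6040.
L − H = 2.6040 − 2.5512 = 0.053 bits.

0.053 bits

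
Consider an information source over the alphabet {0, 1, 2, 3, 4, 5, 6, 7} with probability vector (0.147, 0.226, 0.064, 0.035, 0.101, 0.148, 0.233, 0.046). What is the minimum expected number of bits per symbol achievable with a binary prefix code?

2.767 bits/symbol

Repeatedly combine the two least-probable nodes; the expected code length is the sum of the merged weights.
merge 7/200 + 23/500 → 81/1000
merge 8/125 + 81/1000 → 29/200
merge 101/1000 + 29/200 → 123/500
merge 147/1000 + 37/250 → 59/200
merge 113/500 + 233/1000 → 459/1000
merge 123/500 + 59/200 → 541/1000
merge 459/1000 + 541/1000 → 1
L = 81/1000 + 29/200 + 123/500 + 59/200 + 459/1000 + 541/1000 + 1 = 2767/1000 = 2.767 bits/symbol.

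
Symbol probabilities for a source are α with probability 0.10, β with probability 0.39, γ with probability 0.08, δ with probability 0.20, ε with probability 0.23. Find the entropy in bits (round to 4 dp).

2.1056 bits

H = −Σ pᵢ log₂ pᵢ.
−0.10·log₂(0.10) = 0.3322
−0.39·log₂(0.39) = 0.5298
−0.08·log₂(0.08) = 0.2915
−0.20·log₂(0.20) = 0.4644
−0.23·log₂(0.23) = 0.4877
Sum ≈ 2.1056 → 2.1056 bits.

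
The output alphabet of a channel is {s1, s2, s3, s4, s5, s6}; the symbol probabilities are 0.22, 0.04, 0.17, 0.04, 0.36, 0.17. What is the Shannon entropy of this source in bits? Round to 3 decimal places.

H = −Σ pᵢ log₂ pᵢ.
−0.22·log₂(0.22) = 0.4806
−0.04·log₂(0.04) = 0.1858
−0.17·log₂(0.17) = 0.4346
−0.04·log₂(0.04) = 0.1858
−0.36·log₂(0.36) = 0.5306
−0.17·log₂(0.17) = 0.4346
Sum ≈ 2.2519 → 2.252 bits.

2.252 bits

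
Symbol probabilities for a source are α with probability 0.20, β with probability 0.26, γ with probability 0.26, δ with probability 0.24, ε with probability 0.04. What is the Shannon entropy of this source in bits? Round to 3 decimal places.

H = −Σ pᵢ log₂ pᵢ.
−0.20·log₂(0.20) = 0.4644
−0.26·log₂(0.26) = 0.5053
−0.26·log₂(0.26) = 0.5053
−0.24·log₂(0.24) = 0.4941
−0.04·log₂(0.04) = 0.1858
Sum ≈ 2.1549 → 2.155 bits.

2.155 bits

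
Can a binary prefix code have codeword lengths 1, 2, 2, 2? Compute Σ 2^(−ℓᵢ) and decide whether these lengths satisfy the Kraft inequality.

1.25; no

With common denominator 2^2 = 4: Σ 2^(−ℓᵢ) = 2/4 + 1/4 + 1/4 + 1/4 = 5/4 = 1.25.
Kraft's inequality requires Σ ≤ 1; here Σ = 1.25 > 1, so no such prefix code exists.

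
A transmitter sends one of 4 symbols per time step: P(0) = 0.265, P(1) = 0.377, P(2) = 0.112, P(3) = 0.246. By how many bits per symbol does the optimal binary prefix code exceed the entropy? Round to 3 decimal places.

0.091 bits

Entropy H = −Σ p log₂ p ≈ 1.8898 bits.
Huffman merges: 14/125+123/500→179/500; 53/200+179/500→623/1000; 377/1000+623/1000→1. L = 1981/1000 ≈ 1.9810.
L − H = 1.9810 − 1.8898 = 0.091 bits.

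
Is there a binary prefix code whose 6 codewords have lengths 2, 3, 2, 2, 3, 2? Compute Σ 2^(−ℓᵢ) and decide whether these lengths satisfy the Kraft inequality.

With common denominator 2^3 = 8: Σ 2^(−ℓᵢ) = 2/8 + 1/8 + 2/8 + 2/8 + 1/8 + 2/8 = 10/8 = 1.25.
Kraft's inequality requires Σ ≤ 1; here Σ = 1.25 > 1, so no such prefix code exists.

1.25; no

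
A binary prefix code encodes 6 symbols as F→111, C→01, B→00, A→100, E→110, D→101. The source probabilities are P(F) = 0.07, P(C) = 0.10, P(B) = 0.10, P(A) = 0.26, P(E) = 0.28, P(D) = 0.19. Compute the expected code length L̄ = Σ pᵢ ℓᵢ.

2.8 bits/symbol

L̄ = Σ pᵢ·ℓᵢ = 0.07·3 + 0.10·2 + 0.10·2 + 0.26·3 + 0.28·3 + 0.19·3 = 2.8 bits/symbol.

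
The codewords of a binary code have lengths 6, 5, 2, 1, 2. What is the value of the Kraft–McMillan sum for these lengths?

With common denominator 2^6 = 64: Σ 2^(−ℓᵢ) = 1/64 + 2/64 + 16/64 + 32/64 + 16/64 = 67/64 = 1.046875.

1.046875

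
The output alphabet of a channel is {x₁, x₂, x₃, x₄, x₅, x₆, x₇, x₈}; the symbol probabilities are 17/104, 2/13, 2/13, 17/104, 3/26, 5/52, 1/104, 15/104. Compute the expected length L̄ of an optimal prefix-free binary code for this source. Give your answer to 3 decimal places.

2.942 bits/symbol

Repeatedly combine the two least-probable nodes; the expected code length is the sum of the merged weights.
merge 1/104 + 5/52 → 11/104
merge 11/104 + 3/26 → 23/104
merge 15/104 + 2/13 → 31/104
merge 2/13 + 17/104 → 33/104
merge 17/104 + 23/104 → 5/13
merge 31/104 + 33/104 → 8/13
merge 5/13 + 8/13 → 1
L = 11/104 + 23/104 + 31/104 + 33/104 + 5/13 + 8/13 + 1 = 153/52 ≈ 2.942 bits/symbol.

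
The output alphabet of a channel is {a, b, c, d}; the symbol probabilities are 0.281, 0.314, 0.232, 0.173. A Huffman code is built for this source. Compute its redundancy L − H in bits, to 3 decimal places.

Entropy H = −Σ p log₂ p ≈ 1.9663 bits.
Huffman merges: 173/1000+29/125→81/200; 281/1000+157/500→119/200; 81/200+119/200→1. L = 2 ≈ 2.0000.
L − H = 2.0000 − 1.9663 = 0.034 bits.

0.034 bits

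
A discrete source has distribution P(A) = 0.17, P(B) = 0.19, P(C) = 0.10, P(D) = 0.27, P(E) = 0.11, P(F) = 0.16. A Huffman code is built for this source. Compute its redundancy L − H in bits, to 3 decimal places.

0.035 bits

Entropy H = −Σ p log₂ p ≈ 2.5053 bits.
Huffman merges: 1/10+11/100→21/100; 4/25+17/100→33/100; 19/100+21/100→2/5; 27/100+33/100→3/5; 2/5+3/5→1. L = 127/50 ≈ 2.5400.
L − H = 2.5400 − 2.5053 = 0.035 bits.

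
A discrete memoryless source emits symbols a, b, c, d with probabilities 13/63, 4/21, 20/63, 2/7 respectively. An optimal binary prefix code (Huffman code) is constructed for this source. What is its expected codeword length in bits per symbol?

2 bits/symbol

Repeatedly combine the two least-probable nodes; the expected code length is the sum of the merged weights.
merge 4/21 + 13/63 → 25/63
merge 2/7 + 20/63 → 38/63
merge 25/63 + 38/63 → 1
L = 25/63 + 38/63 + 1 = 2 bits/symbol.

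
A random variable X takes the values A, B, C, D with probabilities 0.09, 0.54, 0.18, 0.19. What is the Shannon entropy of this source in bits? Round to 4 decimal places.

H = −Σ pᵢ log₂ pᵢ.
−0.09·log₂(0.09) = 0.3127
−0.54·log₂(0.54) = 0.4800
−0.18·log₂(0.18) = 0.4453
−0.19·log₂(0.19) = 0.4552
Sum ≈ 1.6932 → 1.6932 bits.

1.6932 bits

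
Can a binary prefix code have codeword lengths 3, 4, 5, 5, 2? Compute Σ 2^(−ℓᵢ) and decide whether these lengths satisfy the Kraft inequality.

0.5; yes

With common denominator 2^5 = 32: Σ 2^(−ℓᵢ) = 4/32 + 2/32 + 1/32 + 1/32 + 8/32 = 16/32 = 0.5.
Kraft's inequality requires Σ ≤ 1; here Σ = 0.5 ≤ 1, so such a prefix code exists.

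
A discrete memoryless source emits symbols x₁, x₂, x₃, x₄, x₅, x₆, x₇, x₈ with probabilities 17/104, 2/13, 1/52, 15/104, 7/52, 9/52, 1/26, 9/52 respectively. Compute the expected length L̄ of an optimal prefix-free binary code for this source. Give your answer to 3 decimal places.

2.885 bits/symbol

Repeatedly combine the two least-probable nodes; the expected code length is the sum of the merged weights.
merge 1/52 + 1/26 → 3/52
merge 3/52 + 7/52 → 5/26
merge 15/104 + 2/13 → 31/104
merge 17/104 + 9/52 → 35/104
merge 9/52 + 5/26 → 19/52
merge 31/104 + 35/104 → 33/52
merge 19/52 + 33/52 → 1
L = 3/52 + 5/26 + 31/104 + 35/104 + 19/52 + 33/52 + 1 = 75/26 ≈ 2.885 bits/symbol.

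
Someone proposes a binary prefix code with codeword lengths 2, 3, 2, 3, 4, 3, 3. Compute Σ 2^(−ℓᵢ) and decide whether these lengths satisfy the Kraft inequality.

With common denominator 2^4 = 16: Σ 2^(−ℓᵢ) = 4/16 + 2/16 + 4/16 + 2/16 + 1/16 + 2/16 + 2/16 = 17/16 = 1.0625.
Kraft's inequality requires Σ ≤ 1; here Σ = 1.0625 > 1, so no such prefix code exists.

1.0625; no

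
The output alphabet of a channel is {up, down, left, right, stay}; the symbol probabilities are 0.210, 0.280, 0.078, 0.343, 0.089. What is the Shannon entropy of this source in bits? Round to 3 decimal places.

H = −Σ pᵢ log₂ pᵢ.
−0.210·log₂(0.210) = 0.4728
−0.280·log₂(0.280) = 0.5142
−0.078·log₂(0.078) = 0.2871
−0.343·log₂(0.343) = 0.5295
−0.089·log₂(0.089) = 0.3106
Sum ≈ 2.1142 → 2.114 bits.

2.114 bits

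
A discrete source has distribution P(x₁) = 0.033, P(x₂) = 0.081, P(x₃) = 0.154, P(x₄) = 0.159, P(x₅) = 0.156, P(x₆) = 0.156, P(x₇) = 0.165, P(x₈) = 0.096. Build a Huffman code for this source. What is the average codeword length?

2.949 bits/symbol

Repeatedly combine the two least-probable nodes; the expected code length is the sum of the merged weights.
merge 33/1000 + 81/1000 → 57/500
merge 12/125 + 57/500 → 21/100
merge 77/500 + 39/250 → 31/100
merge 39/250 + 159/1000 → 63/200
merge 33/200 + 21/100 → 3/8
merge 31/100 + 63/200 → 5/8
merge 3/8 + 5/8 → 1
L = 57/500 + 21/100 + 31/100 + 63/200 + 3/8 + 5/8 + 1 = 2949/1000 = 2.949 bits/symbol.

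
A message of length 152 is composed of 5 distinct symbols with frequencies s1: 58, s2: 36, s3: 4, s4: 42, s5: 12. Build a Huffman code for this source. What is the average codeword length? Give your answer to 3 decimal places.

Probabilities are the counts divided by 152.
Repeatedly combine the two least-probable nodes; the expected code length is the sum of the merged weights.
merge 1/38 + 3/38 → 2/19
merge 2/19 + 9/38 → 13/38
merge 21/76 + 13/38 → 47/76
merge 29/76 + 47/76 → 1
L = 2/19 + 13/38 + 47/76 + 1 = 157/76 ≈ 2.066 bits/symbol.

2.066 bits/symbol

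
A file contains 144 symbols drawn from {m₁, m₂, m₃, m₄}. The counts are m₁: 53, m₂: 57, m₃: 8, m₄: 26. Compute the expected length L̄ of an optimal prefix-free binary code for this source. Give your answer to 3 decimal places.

1.840 bits/symbol

Probabilities are the counts divided by 144.
Repeatedly combine the two least-probable nodes; the expected code length is the sum of the merged weights.
merge 1/18 + 13/72 → 17/72
merge 17/72 + 53/144 → 29/48
merge 19/48 + 29/48 → 1
L = 17/72 + 29/48 + 1 = 265/144 ≈ 1.840 bits/symbol.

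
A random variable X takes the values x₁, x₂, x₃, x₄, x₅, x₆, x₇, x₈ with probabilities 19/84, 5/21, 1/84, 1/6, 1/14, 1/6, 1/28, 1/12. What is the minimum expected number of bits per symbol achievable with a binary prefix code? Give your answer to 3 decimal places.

2.702 bits/symbol

Repeatedly combine the two least-probable nodes; the expected code length is the sum of the merged weights.
merge 1/84 + 1/28 → 1/21
merge 1/21 + 1/14 → 5/42
merge 1/12 + 5/42 → 17/84
merge 1/6 + 1/6 → 1/3
merge 17/84 + 19/84 → 3/7
merge 5/21 + 1/3 → 4/7
merge 3/7 + 4/7 → 1
L = 1/21 + 5/42 + 17/84 + 1/3 + 3/7 + 4/7 + 1 = 227/84 ≈ 2.702 bits/symbol.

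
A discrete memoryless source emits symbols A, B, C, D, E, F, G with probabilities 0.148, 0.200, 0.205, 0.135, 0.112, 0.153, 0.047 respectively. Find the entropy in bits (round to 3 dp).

H = −Σ pᵢ log₂ pᵢ.
−0.148·log₂(0.148) = 0.4079
−0.200·log₂(0.200) = 0.4644
−0.205·log₂(0.205) = 0.4687
−0.135·log₂(0.135) = 0.3900
−0.112·log₂(0.112) = 0.3537
−0.153·log₂(0.153) = 0.4144
−0.047·log₂(0.047) = 0.2073
Sum ≈ 2.7065 → 2.706 bits.

2.706 bits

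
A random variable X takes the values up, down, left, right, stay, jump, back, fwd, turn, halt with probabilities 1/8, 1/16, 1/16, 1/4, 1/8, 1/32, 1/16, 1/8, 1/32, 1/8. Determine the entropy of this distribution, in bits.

3.0625 bits

Each probability is a power of 1/2, so log₂(1/p) is an integer.
H = Σ p·log₂(1/p) = 1/8·3 + 1/16·4 + 1/16·4 + 1/4·2 + 1/8·3 + 1/32·5 + 1/16·4 + 1/8·3 + 1/32·5 + 1/8·3 = 3.0625 bits.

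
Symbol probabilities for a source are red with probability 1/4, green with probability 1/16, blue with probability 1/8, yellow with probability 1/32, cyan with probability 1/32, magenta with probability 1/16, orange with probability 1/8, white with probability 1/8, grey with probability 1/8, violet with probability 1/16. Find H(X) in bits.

Each probability is a power of 1/2, so log₂(1/p) is an integer.
H = Σ p·log₂(1/p) = 1/4·2 + 1/16·4 + 1/8·3 + 1/32·5 + 1/32·5 + 1/16·4 + 1/8·3 + 1/8·3 + 1/8·3 + 1/16·4 = 3.0625 bits.

3.0625 bits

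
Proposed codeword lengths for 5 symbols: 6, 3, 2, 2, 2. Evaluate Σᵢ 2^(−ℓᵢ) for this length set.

0.890625

With common denominator 2^6 = 64: Σ 2^(−ℓᵢ) = 1/64 + 8/64 + 16/64 + 16/64 + 16/64 = 57/64 = 0.890625.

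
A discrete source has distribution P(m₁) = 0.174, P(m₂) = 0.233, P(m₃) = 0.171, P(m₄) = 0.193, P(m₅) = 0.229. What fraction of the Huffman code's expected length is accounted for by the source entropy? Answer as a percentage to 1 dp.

98.5%

Entropy H = −Σ p log₂ p ≈ 2.3094 bits.
Huffman merges: 171/1000+87/500→69/200; 193/1000+229/1000→211/500; 233/1000+69/200→289/500; 211/500+289/500→1. L = 469/200 ≈ 2.3450.
Efficiency = H/L = 2.3094/2.3450 = 98.5%.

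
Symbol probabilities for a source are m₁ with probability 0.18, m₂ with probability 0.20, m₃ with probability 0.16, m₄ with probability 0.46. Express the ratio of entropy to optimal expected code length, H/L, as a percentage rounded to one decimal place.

98.3%

Entropy H = −Σ p log₂ p ≈ 1.8480 bits.
Huffman merges: 4/25+9/50→17/50; 1/5+17/50→27/50; 23/50+27/50→1. L = 47/25 ≈ 1.8800.
Efficiency = H/L = 1.8480/1.8800 = 98.3%.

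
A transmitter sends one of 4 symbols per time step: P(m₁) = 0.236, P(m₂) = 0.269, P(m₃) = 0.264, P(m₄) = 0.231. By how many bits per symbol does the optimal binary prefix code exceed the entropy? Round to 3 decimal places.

0.003 bits

Entropy H = −Σ p log₂ p ≈ 1.9968 bits.
Huffman merges: 231/1000+59/250→467/1000; 33/125+269/1000→533/1000; 467/1000+533/1000→1. L = 2 ≈ 2.0000.
L − H = 2.0000 − 1.9968 = 0.003 bits.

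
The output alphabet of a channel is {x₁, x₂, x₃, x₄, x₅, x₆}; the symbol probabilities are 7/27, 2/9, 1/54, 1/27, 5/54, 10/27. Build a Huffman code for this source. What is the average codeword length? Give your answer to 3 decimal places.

Repeatedly combine the two least-probable nodes; the expected code length is the sum of the merged weights.
merge 1/54 + 1/27 → 1/18
merge 1/18 + 5/54 → 4/27
merge 4/27 + 2/9 → 10/27
merge 7/27 + 10/27 → 17/27
merge 10/27 + 17/27 → 1
L = 1/18 + 4/27 + 10/27 + 17/27 + 1 = 119/54 ≈ 2.204 bits/symbol.

2.204 bits/symbol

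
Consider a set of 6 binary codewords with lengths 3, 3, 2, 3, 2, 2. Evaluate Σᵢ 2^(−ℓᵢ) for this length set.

With common denominator 2^3 = 8: Σ 2^(−ℓᵢ) = 1/8 + 1/8 + 2/8 + 1/8 + 2/8 + 2/8 = 9/8 = 1.125.

1.125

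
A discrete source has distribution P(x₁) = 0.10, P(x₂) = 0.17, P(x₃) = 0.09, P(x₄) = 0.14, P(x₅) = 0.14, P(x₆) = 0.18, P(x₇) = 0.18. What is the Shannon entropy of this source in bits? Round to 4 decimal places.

2.7643 bits

H = −Σ pᵢ log₂ pᵢ.
−0.10·log₂(0.10) = 0.3322
−0.17·log₂(0.17) = 0.4346
−0.09·log₂(0.09) = 0.3127
−0.14·log₂(0.14) = 0.3971
−0.14·log₂(0.14) = 0.3971
−0.18·log₂(0.18) = 0.4453
−0.18·log₂(0.18) = 0.4453
Sum ≈ 2.7643 → 2.7643 bits.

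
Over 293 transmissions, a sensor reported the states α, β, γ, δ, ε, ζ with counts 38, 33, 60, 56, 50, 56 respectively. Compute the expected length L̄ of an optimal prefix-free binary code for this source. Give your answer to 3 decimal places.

2.604 bits/symbol

Probabilities are the counts divided by 293.
Repeatedly combine the two least-probable nodes; the expected code length is the sum of the merged weights.
merge 33/293 + 38/293 → 71/293
merge 50/293 + 56/293 → 106/293
merge 56/293 + 60/293 → 116/293
merge 71/293 + 106/293 → 177/293
merge 116/293 + 177/293 → 1
L = 71/293 + 106/293 + 116/293 + 177/293 + 1 = 763/293 ≈ 2.604 bits/symbol.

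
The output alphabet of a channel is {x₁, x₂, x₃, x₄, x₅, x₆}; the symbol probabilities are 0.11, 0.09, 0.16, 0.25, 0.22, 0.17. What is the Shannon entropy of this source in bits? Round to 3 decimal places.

2.501 bits

H = −Σ pᵢ log₂ pᵢ.
−0.11·log₂(0.11) = 0.3503
−0.09·log₂(0.09) = 0.3127
−0.16·log₂(0.16) = 0.4230
−0.25·log₂(0.25) = 0.5000
−0.22·log₂(0.22) = 0.4806
−0.17·log₂(0.17) = 0.4346
Sum ≈ 2.5011 → 2.501 bits.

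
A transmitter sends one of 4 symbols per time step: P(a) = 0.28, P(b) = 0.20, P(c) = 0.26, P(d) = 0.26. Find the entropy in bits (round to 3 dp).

1.989 bits

H = −Σ pᵢ log₂ pᵢ.
−0.28·log₂(0.28) = 0.5142
−0.20·log₂(0.20) = 0.4644
−0.26·log₂(0.26) = 0.5053
−0.26·log₂(0.26) = 0.5053
Sum ≈ 1.9892 → 1.989 bits.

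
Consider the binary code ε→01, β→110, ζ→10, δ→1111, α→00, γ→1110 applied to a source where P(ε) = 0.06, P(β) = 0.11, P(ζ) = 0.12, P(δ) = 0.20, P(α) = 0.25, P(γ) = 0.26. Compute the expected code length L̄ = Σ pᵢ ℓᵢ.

L̄ = Σ pᵢ·ℓᵢ = 0.06·2 + 0.11·3 + 0.12·2 + 0.20·4 + 0.25·2 + 0.26·4 = 3.03 bits/symbol.

3.03 bits/symbol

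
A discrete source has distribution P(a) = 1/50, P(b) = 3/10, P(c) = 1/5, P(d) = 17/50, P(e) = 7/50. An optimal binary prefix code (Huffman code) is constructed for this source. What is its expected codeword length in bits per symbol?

2.16 bits/symbol

Repeatedly combine the two least-probable nodes; the expected code length is the sum of the merged weights.
merge 1/50 + 7/50 → 4/25
merge 4/25 + 1/5 → 9/25
merge 3/10 + 17/50 → 16/25
merge 9/25 + 16/25 → 1
L = 4/25 + 9/25 + 16/25 + 1 = 54/25 = 2.16 bits/symbol.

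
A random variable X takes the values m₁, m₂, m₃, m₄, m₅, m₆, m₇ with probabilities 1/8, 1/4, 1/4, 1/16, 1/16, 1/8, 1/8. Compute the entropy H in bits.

2.625 bits

Each probability is a power of 1/2, so log₂(1/p) is an integer.
H = Σ p·log₂(1/p) = 1/8·3 + 1/4·2 + 1/4·2 + 1/16·4 + 1/16·4 + 1/8·3 + 1/8·3 = 2.625 bits.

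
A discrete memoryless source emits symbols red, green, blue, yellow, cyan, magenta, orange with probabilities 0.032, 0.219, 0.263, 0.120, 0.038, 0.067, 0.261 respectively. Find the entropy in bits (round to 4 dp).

2.4589 bits

H = −Σ pᵢ log₂ pᵢ.
−0.032·log₂(0.032) = 0.1589
−0.219·log₂(0.219) = 0.4798
−0.263·log₂(0.263) = 0.5068
−0.120·log₂(0.120) = 0.3671
−0.038·log₂(0.038) = 0.1793
−0.067·log₂(0.067) = 0.2613
−0.261·log₂(0.261) = 0.5058
Sum ≈ 2.4589 → 2.4589 bits.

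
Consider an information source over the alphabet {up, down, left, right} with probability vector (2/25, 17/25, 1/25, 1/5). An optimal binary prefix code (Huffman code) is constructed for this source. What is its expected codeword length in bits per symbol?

1.44 bits/symbol

Repeatedly combine the two least-probable nodes; the expected code length is the sum of the merged weights.
merge 1/25 + 2/25 → 3/25
merge 3/25 + 1/5 → 8/25
merge 8/25 + 17/25 → 1
L = 3/25 + 8/25 + 1 = 36/25 = 1.44 bits/symbol.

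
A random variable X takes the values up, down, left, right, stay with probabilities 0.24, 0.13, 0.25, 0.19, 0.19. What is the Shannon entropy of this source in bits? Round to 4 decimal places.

H = −Σ pᵢ log₂ pᵢ.
−0.24·log₂(0.24) = 0.4941
−0.13·log₂(0.13) = 0.3826
−0.25·log₂(0.25) = 0.5000
−0.19·log₂(0.19) = 0.4552
−0.19·log₂(0.19) = 0.4552
Sum ≈ 2.2872 → 2.2872 bits.

2.2872 bits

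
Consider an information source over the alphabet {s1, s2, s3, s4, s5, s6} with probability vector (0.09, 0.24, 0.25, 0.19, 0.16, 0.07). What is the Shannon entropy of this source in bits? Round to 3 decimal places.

H = −Σ pᵢ log₂ pᵢ.
−0.09·log₂(0.09) = 0.3127
−0.24·log₂(0.24) = 0.4941
−0.25·log₂(0.25) = 0.5000
−0.19·log₂(0.19) = 0.4552
−0.16·log₂(0.16) = 0.4230
−0.07·log₂(0.07) = 0.2686
Sum ≈ 2.4536 → 2.454 bits.

2.454 bits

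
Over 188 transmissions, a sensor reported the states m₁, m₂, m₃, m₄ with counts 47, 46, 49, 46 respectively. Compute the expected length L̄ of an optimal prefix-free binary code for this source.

2 bits/symbol

Probabilities are the counts divided by 188.
Repeatedly combine the two least-probable nodes; the expected code length is the sum of the merged weights.
merge 23/94 + 23/94 → 23/47
merge 1/4 + 49/188 → 24/47
merge 23/47 + 24/47 → 1
L = 23/47 + 24/47 + 1 = 2 bits/symbol.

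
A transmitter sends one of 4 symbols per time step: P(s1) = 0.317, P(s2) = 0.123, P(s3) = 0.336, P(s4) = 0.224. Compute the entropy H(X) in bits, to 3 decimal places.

H = −Σ pᵢ log₂ pᵢ.
−0.317·log₂(0.317) = 0.5254
−0.123·log₂(0.123) = 0.3719
−0.336·log₂(0.336) = 0.5287
−0.224·log₂(0.224) = 0.4835
Sum ≈ 1.9094 → 1.909 bits.

1.909 bits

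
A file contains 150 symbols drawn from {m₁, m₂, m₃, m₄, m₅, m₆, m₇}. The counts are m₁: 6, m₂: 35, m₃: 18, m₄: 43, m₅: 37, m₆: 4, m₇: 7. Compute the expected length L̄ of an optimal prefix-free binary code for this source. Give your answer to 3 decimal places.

2.413 bits/symbol

Probabilities are the counts divided by 150.
Repeatedly combine the two least-probable nodes; the expected code length is the sum of the merged weights.
merge 2/75 + 1/25 → 1/15
merge 7/150 + 1/15 → 17/150
merge 17/150 + 3/25 → 7/30
merge 7/30 + 7/30 → 7/15
merge 37/150 + 43/150 → 8/15
merge 7/15 + 8/15 → 1
L = 1/15 + 17/150 + 7/30 + 7/15 + 8/15 + 1 = 181/75 ≈ 2.413 bits/symbol.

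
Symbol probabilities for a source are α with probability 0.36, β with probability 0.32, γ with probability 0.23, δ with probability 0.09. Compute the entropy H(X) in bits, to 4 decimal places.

1.8570 bits

H = −Σ pᵢ log₂ pᵢ.
−0.36·log₂(0.36) = 0.5306
−0.32·log₂(0.32) = 0.5260
−0.23·log₂(0.23) = 0.4877
−0.09·log₂(0.09) = 0.3127
Sum ≈ 1.8570 → 1.8570 bits.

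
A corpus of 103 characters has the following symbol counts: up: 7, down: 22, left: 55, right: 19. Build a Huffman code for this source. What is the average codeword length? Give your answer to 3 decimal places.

Probabilities are the counts divided by 103.
Repeatedly combine the two least-probable nodes; the expected code length is the sum of the merged weights.
merge 7/103 + 19/103 → 26/103
merge 22/103 + 26/103 → 48/103
merge 48/103 + 55/103 → 1
L = 26/103 + 48/103 + 1 = 177/103 ≈ 1.718 bits/symbol.

1.718 bits/symbol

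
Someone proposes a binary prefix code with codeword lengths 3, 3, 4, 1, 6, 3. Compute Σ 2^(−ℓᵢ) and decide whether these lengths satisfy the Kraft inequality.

With common denominator 2^6 = 64: Σ 2^(−ℓᵢ) = 8/64 + 8/64 + 4/64 + 32/64 + 1/64 + 8/64 = 61/64 = 0.953125.
Kraft's inequality requires Σ ≤ 1; here Σ = 0.953125 ≤ 1, so such a prefix code exists.

0.953125; yes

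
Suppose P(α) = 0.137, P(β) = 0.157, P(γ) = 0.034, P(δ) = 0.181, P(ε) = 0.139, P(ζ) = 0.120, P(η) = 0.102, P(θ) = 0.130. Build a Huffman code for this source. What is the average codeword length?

2.955 bits/symbol

Repeatedly combine the two least-probable nodes; the expected code length is the sum of the merged weights.
merge 17/500 + 51/500 → 17/125
merge 3/25 + 13/100 → 1/4
merge 17/125 + 137/1000 → 273/1000
merge 139/1000 + 157/1000 → 37/125
merge 181/1000 + 1/4 → 431/1000
merge 273/1000 + 37/125 → 569/1000
merge 431/1000 + 569/1000 → 1
L = 17/125 + 1/4 + 273/1000 + 37/125 + 431/1000 + 569/1000 + 1 = 591/200 = 2.955 bits/symbol.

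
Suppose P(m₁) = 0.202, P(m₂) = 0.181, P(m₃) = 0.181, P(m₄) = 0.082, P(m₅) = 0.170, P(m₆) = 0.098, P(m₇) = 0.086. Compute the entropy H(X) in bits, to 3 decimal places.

2.722 bits

H = −Σ pᵢ log₂ pᵢ.
−0.202·log₂(0.202) = 0.4661
−0.181·log₂(0.181) = 0.4463
−0.181·log₂(0.181) = 0.4463
−0.082·log₂(0.082) = 0.2959
−0.170·log₂(0.170) = 0.4346
−0.098·log₂(0.098) = 0.3284
−0.086·log₂(0.086) = 0.3044
Sum ≈ 2.7221 → 2.722 bits.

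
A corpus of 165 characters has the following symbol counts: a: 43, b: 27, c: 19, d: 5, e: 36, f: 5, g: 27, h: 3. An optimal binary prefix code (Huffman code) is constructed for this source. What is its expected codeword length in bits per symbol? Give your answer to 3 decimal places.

Probabilities are the counts divided by 165.
Repeatedly combine the two least-probable nodes; the expected code length is the sum of the merged weights.
merge 1/55 + 1/33 → 8/165
merge 1/33 + 8/165 → 13/165
merge 13/165 + 19/165 → 32/165
merge 9/55 + 9/55 → 18/55
merge 32/165 + 12/55 → 68/165
merge 43/165 + 18/55 → 97/165
merge 68/165 + 97/165 → 1
L = 8/165 + 13/165 + 32/165 + 18/55 + 68/165 + 97/165 + 1 = 437/165 ≈ 2.648 bits/symbol.

2.648 bits/symbol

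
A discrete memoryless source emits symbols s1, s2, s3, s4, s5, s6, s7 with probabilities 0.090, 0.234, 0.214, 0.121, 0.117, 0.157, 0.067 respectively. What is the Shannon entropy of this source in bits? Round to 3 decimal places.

H = −Σ pᵢ log₂ pᵢ.
−0.090·log₂(0.090) = 0.3127
−0.234·log₂(0.234) = 0.4903
−0.214·log₂(0.214) = 0.4760
−0.121·log₂(0.121) = 0.3687
−0.117·log₂(0.117) = 0.3622
−0.157·log₂(0.157) = 0.4194
−0.067·log₂(0.067) = 0.2613
Sum ≈ 2.6905 → 2.690 bits.

2.690 bits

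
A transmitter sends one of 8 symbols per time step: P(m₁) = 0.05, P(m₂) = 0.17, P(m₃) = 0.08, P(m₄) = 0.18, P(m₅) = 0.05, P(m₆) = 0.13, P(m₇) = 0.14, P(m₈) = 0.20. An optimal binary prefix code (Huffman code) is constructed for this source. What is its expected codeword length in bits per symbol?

Repeatedly combine the two least-probable nodes; the expected code length is the sum of the merged weights.
merge 1/20 + 1/20 → 1/10
merge 2/25 + 1/10 → 9/50
merge 13/100 + 7/50 → 27/100
merge 17/100 + 9/50 → 7/20
merge 9/50 + 1/5 → 19/50
merge 27/100 + 7/20 → 31/50
merge 19/50 + 31/50 → 1
L = 1/10 + 9/50 + 27/100 + 7/20 + 19/50 + 31/50 + 1 = 29/10 = 2.9 bits/symbol.

2.9 bits/symbol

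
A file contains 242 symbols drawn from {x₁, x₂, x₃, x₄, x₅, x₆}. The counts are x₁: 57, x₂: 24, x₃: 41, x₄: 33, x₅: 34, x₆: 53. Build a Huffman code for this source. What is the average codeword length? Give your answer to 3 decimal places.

2.545 bits/symbol

Probabilities are the counts divided by 242.
Repeatedly combine the two least-probable nodes; the expected code length is the sum of the merged weights.
merge 12/121 + 3/22 → 57/242
merge 17/121 + 41/242 → 75/242
merge 53/242 + 57/242 → 5/11
merge 57/242 + 75/242 → 6/11
merge 5/11 + 6/11 → 1
L = 57/242 + 75/242 + 5/11 + 6/11 + 1 = 28/11 ≈ 2.545 bits/symbol.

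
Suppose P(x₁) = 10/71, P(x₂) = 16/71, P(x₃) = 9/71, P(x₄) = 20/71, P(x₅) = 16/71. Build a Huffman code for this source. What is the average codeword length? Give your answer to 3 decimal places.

2.268 bits/symbol

Repeatedly combine the two least-probable nodes; the expected code length is the sum of the merged weights.
merge 9/71 + 10/71 → 19/71
merge 16/71 + 16/71 → 32/71
merge 19/71 + 20/71 → 39/71
merge 32/71 + 39/71 → 1
L = 19/71 + 32/71 + 39/71 + 1 = 161/71 ≈ 2.268 bits/symbol.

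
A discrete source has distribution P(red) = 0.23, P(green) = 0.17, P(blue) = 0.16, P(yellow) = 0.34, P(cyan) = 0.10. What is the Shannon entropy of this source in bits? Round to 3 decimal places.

H = −Σ pᵢ log₂ pᵢ.
−0.23·log₂(0.23) = 0.4877
−0.17·log₂(0.17) = 0.4346
−0.16·log₂(0.16) = 0.4230
−0.34·log₂(0.34) = 0.5292
−0.10·log₂(0.10) = 0.3322
Sum ≈ 2.2066 → 2.207 bits.

2.207 bits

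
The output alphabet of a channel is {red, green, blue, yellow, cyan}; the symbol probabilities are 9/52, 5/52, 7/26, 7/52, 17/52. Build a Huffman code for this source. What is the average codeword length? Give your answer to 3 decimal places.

Repeatedly combine the two least-probable nodes; the expected code length is the sum of the merged weights.
merge 5/52 + 7/52 → 3/13
merge 9/52 + 3/13 → 21/52
merge 7/26 + 17/52 → 31/52
merge 21/52 + 31/52 → 1
L = 3/13 + 21/52 + 31/52 + 1 = 29/13 ≈ 2.231 bits/symbol.

2.231 bits/symbol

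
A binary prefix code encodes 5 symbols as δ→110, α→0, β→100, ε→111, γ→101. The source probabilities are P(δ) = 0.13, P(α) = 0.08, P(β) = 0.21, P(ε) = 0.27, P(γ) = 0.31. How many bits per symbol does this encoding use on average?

2.84 bits/symbol

L̄ = Σ pᵢ·ℓᵢ = 0.13·3 + 0.08·1 + 0.21·3 + 0.27·3 + 0.31·3 = 2.84 bits/symbol.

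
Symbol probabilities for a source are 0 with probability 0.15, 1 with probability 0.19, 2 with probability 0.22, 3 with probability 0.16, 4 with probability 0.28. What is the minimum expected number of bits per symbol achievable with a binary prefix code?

2.31 bits/symbol

Repeatedly combine the two least-probable nodes; the expected code length is the sum of the merged weights.
merge 3/20 + 4/25 → 31/100
merge 19/100 + 11/50 → 41/100
merge 7/25 + 31/100 → 59/100
merge 41/100 + 59/100 → 1
L = 31/100 + 41/100 + 59/100 + 1 = 231/100 = 2.31 bits/symbol.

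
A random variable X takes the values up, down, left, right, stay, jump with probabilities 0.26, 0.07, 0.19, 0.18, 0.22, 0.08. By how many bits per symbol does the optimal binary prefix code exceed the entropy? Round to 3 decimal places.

0.034 bits

Entropy H = −Σ p log₂ p ≈ 2.4465 bits.
Huffman merges: 7/100+2/25→3/20; 3/20+9/50→33/100; 19/100+11/50→41/100; 13/50+33/100→59/100; 41/100+59/100→1. L = 62/25 ≈ 2.4800.
L − H = 2.4800 − 2.4465 = 0.034 bits.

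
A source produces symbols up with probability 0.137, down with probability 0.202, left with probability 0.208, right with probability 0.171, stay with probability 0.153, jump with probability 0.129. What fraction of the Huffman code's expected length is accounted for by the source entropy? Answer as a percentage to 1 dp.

98.9%

Entropy H = −Σ p log₂ p ≈ 2.5614 bits.
Huffman merges: 129/1000+137/1000→133/500; 153/1000+171/1000→81/250; 101/500+26/125→41/100; 133/500+81/250→59/100; 41/100+59/100→1. L = 259/100 ≈ 2.5900.
Efficiency = H/L = 2.5614/2.5900 = 98.9%.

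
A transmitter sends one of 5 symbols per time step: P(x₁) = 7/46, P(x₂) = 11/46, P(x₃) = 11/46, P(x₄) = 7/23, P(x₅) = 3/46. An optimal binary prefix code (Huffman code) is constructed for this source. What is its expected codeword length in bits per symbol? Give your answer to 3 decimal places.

Repeatedly combine the two least-probable nodes; the expected code length is the sum of the merged weights.
merge 3/46 + 7/46 → 5/23
merge 5/23 + 11/46 → 21/46
merge 11/46 + 7/23 → 25/46
merge 21/46 + 25/46 → 1
L = 5/23 + 21/46 + 25/46 + 1 = 51/23 ≈ 2.217 bits/symbol.

2.217 bits/symbol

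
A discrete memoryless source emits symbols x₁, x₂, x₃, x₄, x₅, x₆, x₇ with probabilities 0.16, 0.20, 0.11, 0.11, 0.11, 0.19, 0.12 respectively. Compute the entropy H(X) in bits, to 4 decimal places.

H = −Σ pᵢ log₂ pᵢ.
−0.16·log₂(0.16) = 0.4230
−0.20·log₂(0.20) = 0.4644
−0.11·log₂(0.11) = 0.3503
−0.11·log₂(0.11) = 0.3503
−0.11·log₂(0.11) = 0.3503
−0.19·log₂(0.19) = 0.4552
−0.12·log₂(0.12) = 0.3671
Sum ≈ 2.7606 → 2.7606 bits.

2.7606 bits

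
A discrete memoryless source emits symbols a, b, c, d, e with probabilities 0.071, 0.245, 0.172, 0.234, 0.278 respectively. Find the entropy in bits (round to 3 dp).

2.209 bits

H = −Σ pᵢ log₂ pᵢ.
−0.071·log₂(0.071) = 0.2709
−0.245·log₂(0.245) = 0.4971
−0.172·log₂(0.172) = 0.4368
−0.234·log₂(0.234) = 0.4903
−0.278·log₂(0.278) = 0.5134
Sum ≈ 2.2086 → 2.209 bits.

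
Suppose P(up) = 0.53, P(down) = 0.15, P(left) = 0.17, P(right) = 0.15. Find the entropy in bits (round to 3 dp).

H = −Σ pᵢ log₂ pᵢ.
−0.53·log₂(0.53) = 0.4854
−0.15·log₂(0.15) = 0.4105
−0.17·log₂(0.17) = 0.4346
−0.15·log₂(0.15) = 0.4105
Sum ≈ 1.7411 → 1.741 bits.

1.741 bits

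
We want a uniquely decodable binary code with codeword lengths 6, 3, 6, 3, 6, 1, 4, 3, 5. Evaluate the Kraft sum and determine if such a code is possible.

1.015625; no

With common denominator 2^6 = 64: Σ 2^(−ℓᵢ) = 1/64 + 8/64 + 1/64 + 8/64 + 1/64 + 32/64 + 4/64 + 8/64 + 2/64 = 65/64 = 1.015625.
Kraft's inequality requires Σ ≤ 1; here Σ = 1.015625 > 1, so no such prefix code exists.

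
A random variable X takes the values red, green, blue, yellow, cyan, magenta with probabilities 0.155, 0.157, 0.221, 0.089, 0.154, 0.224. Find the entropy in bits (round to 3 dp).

H = −Σ pᵢ log₂ pᵢ.
−0.155·log₂(0.155) = 0.4169
−0.157·log₂(0.157) = 0.4194
−0.221·log₂(0.221) = 0.4813
−0.089·log₂(0.089) = 0.3106
−0.154·log₂(0.154) = 0.4156
−0.224·log₂(0.224) = 0.4835
Sum ≈ 2.5273 → 2.527 bits.

2.527 bits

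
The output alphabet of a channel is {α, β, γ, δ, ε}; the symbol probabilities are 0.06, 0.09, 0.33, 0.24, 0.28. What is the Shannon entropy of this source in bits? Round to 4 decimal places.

H = −Σ pᵢ log₂ pᵢ.
−0.06·log₂(0.06) = 0.2435
−0.09·log₂(0.09) = 0.3127
−0.33·log₂(0.33) = 0.5278
−0.24·log₂(0.24) = 0.4941
−0.28·log₂(0.28) = 0.5142
Sum ≈ 2.0924 → 2.0924 bits.

2.0924 bits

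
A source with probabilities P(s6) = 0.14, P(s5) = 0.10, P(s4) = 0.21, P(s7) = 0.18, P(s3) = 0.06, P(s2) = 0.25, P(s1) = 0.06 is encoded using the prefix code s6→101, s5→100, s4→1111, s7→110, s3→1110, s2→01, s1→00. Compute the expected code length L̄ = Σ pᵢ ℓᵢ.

L̄ = Σ pᵢ·ℓᵢ = 0.14·3 + 0.10·3 + 0.21·4 + 0.18·3 + 0.06·4 + 0.25·2 + 0.06·2 = 2.96 bits/symbol.

2.96 bits/symbol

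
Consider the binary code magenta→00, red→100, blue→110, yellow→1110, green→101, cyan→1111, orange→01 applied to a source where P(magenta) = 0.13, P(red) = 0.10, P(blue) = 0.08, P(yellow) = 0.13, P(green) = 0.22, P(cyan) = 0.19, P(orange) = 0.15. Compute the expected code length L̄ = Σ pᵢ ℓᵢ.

L̄ = Σ pᵢ·ℓᵢ = 0.13·2 + 0.10·3 + 0.08·3 + 0.13·4 + 0.22·3 + 0.19·4 + 0.15·2 = 3.04 bits/symbol.

3.04 bits/symbol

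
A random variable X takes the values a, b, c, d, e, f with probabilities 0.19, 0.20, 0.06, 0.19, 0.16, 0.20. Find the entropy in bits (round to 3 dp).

H = −Σ pᵢ log₂ pᵢ.
−0.19·log₂(0.19) = 0.4552
−0.20·log₂(0.20) = 0.4644
−0.06·log₂(0.06) = 0.2435
−0.19·log₂(0.19) = 0.4552
−0.16·log₂(0.16) = 0.4230
−0.20·log₂(0.20) = 0.4644
Sum ≈ 2.5058 → 2.506 bits.

2.506 bits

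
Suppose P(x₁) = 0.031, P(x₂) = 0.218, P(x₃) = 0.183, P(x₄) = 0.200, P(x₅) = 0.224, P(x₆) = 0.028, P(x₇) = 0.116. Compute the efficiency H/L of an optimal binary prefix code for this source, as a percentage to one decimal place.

Entropy H = −Σ p log₂ p ≈ 2.5356 bits.
Huffman merges: 7/250+31/1000→59/1000; 59/1000+29/250→7/40; 7/40+183/1000→179/500; 1/5+109/500→209/500; 28/125+179/500→291/500; 209/500+291/500→1. L = 324/125 ≈ 2.5920.
Efficiency = H/L = 2.5356/2.5920 = 97.8%.

97.8%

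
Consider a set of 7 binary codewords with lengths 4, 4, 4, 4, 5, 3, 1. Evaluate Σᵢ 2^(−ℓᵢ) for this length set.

With common denominator 2^5 = 32: Σ 2^(−ℓᵢ) = 2/32 + 2/32 + 2/32 + 2/32 + 1/32 + 4/32 + 16/32 = 29/32 = 0.90625.

0.90625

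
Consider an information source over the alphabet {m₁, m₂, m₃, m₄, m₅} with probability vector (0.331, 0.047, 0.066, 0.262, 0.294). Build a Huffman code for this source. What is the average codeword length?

2.113 bits/symbol

Repeatedly combine the two least-probable nodes; the expected code length is the sum of the merged weights.
merge 47/1000 + 33/500 → 113/1000
merge 113/1000 + 131/500 → 3/8
merge 147/500 + 331/1000 → 5/8
merge 3/8 + 5/8 → 1
L = 113/1000 + 3/8 + 5/8 + 1 = 2113/1000 = 2.113 bits/symbol.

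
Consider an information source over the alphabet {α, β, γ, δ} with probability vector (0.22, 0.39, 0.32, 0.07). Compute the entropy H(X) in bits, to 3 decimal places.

H = −Σ pᵢ log₂ pᵢ.
−0.22·log₂(0.22) = 0.4806
−0.39·log₂(0.39) = 0.5298
−0.32·log₂(0.32) = 0.5260
−0.07·log₂(0.07) = 0.2686
Sum ≈ 1.8050 → 1.805 bits.

1.805 bits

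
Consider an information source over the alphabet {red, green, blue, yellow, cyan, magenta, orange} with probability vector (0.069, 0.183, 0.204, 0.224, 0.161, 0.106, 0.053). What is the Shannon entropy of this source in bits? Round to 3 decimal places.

H = −Σ pᵢ log₂ pᵢ.
−0.069·log₂(0.069) = 0.2662
−0.183·log₂(0.183) = 0.4484
−0.204·log₂(0.204) = 0.4678
−0.224·log₂(0.224) = 0.4835
−0.161·log₂(0.161) = 0.4242
−0.106·log₂(0.106) = 0.3432
−0.053·log₂(0.053) = 0.2246
Sum ≈ 2.6579 → 2.658 bits.

2.658 bits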